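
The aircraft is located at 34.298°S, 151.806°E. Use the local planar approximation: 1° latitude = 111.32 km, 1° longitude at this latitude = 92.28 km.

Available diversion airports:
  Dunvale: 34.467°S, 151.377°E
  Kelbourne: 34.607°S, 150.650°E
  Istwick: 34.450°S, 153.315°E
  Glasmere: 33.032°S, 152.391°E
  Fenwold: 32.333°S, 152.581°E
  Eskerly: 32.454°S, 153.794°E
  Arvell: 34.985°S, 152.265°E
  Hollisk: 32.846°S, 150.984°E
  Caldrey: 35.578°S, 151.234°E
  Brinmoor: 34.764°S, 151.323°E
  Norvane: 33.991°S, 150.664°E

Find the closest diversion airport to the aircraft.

Distances from 34.298°S, 151.806°E:
Dunvale: √((-0.169·111.32)² + (-0.429·92.28)²) = √(353.93198 + 1567.21925) = 43.831 km
Kelbourne: √((-0.309·111.32)² + (-1.156·92.28)²) = √(1183.21415 + 11379.70070) = 112.084 km
Istwick: √((-0.152·111.32)² + (1.509·92.28)²) = √(286.30806 + 19390.70732) = 140.275 km
Glasmere: √((1.266·111.32)² + (0.585·92.28)²) = √(19861.58058 + 2914.25066) = 150.917 km
Fenwold: √((1.965·111.32)² + (0.775·92.28)²) = √(47848.85004 + 5114.68129) = 230.138 km
Eskerly: √((1.844·111.32)² + (1.988·92.28)²) = √(42137.44792 + 33654.87112) = 275.304 km
Arvell: √((-0.687·111.32)² + (0.459·92.28)²) = √(5848.70706 + 1794.07479) = 87.423 km
Hollisk: √((1.452·111.32)² + (-0.822·92.28)²) = √(26126.40339 + 5753.85359) = 178.550 km
Caldrey: √((-1.280·111.32)² + (-0.572·92.28)²) = √(20303.28611 + 2786.16755) = 151.952 km
Brinmoor: √((-0.466·111.32)² + (-0.483·92.28)²) = √(2691.02808 + 1986.59544) = 68.393 km
Norvane: √((0.307·111.32)² + (-1.142·92.28)²) = √(1167.94703 + 11105.73687) = 110.787 km
Minimum: Dunvale at 43.831 km.

Dunvale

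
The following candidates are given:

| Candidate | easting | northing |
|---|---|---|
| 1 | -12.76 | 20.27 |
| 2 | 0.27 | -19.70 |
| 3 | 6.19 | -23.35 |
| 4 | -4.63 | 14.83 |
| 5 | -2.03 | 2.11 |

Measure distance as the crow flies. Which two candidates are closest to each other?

2 and 3

Pairwise distances:
1–2: √((13.03)² + (-39.97)²) = √(169.7809 + 1597.6009) = 42.04
1–3: √((18.95)² + (-43.62)²) = √(359.1025 + 1902.7044) = 47.56
1–4: √((8.13)² + (-5.44)²) = √(66.0969 + 29.5936) = 9.78
1–5: √((10.73)² + (-18.16)²) = √(115.1329 + 329.7856) = 21.09
2–3: √((5.92)² + (-3.65)²) = √(35.0464 + 13.3225) = 6.95
2–4: √((-4.90)² + (34.53)²) = √(24.0100 + 1192.3209) = 34.88
2–5: √((-2.30)² + (21.81)²) = √(5.2900 + 475.6761) = 21.93
3–4: √((-10.82)² + (38.18)²) = √(117.0724 + 1457.7124) = 39.68
3–5: √((-8.22)² + (25.46)²) = √(67.5684 + 648.2116) = 26.75
4–5: √((2.60)² + (-12.72)²) = √(6.7600 + 161.7984) = 12.98
Closest pair: 2–3 at 6.95.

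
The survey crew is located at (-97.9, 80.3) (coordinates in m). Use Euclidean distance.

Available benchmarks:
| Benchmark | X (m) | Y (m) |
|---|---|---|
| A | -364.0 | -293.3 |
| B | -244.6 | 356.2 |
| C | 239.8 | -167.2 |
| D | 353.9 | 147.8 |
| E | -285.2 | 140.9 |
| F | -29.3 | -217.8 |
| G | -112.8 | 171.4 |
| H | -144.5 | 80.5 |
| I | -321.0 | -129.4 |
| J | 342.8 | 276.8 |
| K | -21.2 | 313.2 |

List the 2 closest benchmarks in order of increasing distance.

H, G

Distances from (-97.9, 80.3):
A: √((-266.1)² + (-373.6)²) = √(70809.210 + 139576.960) = 458.7 m
B: √((-146.7)² + (275.9)²) = √(21520.890 + 76120.810) = 312.5 m
C: √((337.7)² + (-247.5)²) = √(114041.290 + 61256.250) = 418.7 m
D: √((451.8)² + (67.5)²) = √(204123.240 + 4556.250) = 456.8 m
E: √((-187.3)² + (60.6)²) = √(35081.290 + 3672.360) = 196.9 m
F: √((68.6)² + (-298.1)²) = √(4705.960 + 88863.610) = 305.9 m
G: √((-14.9)² + (91.1)²) = √(222.010 + 8299.210) = 92.3 m
H: √((-46.6)² + (0.2)²) = √(2171.560 + 0.040) = 46.6 m
I: √((-223.1)² + (-209.7)²) = √(49773.610 + 43974.090) = 306.2 m
J: √((440.7)² + (196.5)²) = √(194216.490 + 38612.250) = 482.5 m
K: √((76.7)² + (232.9)²) = √(5882.890 + 54242.410) = 245.2 m
Sorted: H (46.6 m) < G (92.3 m) < E (196.9 m) < K (245.2 m) < …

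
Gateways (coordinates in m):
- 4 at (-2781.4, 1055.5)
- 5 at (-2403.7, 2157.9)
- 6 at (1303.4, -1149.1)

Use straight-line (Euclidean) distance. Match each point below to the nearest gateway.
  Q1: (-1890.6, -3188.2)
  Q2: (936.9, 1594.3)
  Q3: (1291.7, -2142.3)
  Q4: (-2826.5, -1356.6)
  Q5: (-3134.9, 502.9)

Q1 at (-1890.6, -3188.2):
  4: 4336.2 m
  5: 5370.7 m
  6: 3789.4 m
  → nearest: 6 (3789.4 m)
Q2 at (936.9, 1594.3):
  4: 3757.1 m
  5: 3387.8 m
  6: 2767.8 m
  → nearest: 6 (2767.8 m)
Q3 at (1291.7, -2142.3):
  4: 5178.4 m
  5: 5669.9 m
  6: 993.3 m
  → nearest: 6 (993.3 m)
Q4 at (-2826.5, -1356.6):
  4: 2412.5 m
  5: 3539.8 m
  6: 4135.1 m
  → nearest: 4 (2412.5 m)
Q5 at (-3134.9, 502.9):
  4: 656.0 m
  5: 1809.3 m
  6: 4735.8 m
  → nearest: 4 (656.0 m)

Q1→6; Q2→6; Q3→6; Q4→4; Q5→4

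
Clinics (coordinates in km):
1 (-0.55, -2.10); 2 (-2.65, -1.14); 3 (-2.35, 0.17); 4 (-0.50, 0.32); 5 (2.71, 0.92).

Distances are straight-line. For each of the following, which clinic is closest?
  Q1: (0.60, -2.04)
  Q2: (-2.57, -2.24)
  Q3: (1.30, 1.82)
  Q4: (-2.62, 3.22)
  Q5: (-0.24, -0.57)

Q1 at (0.60, -2.04):
  1: 1.15 km
  2: 3.37 km
  3: 3.69 km
  4: 2.60 km
  5: 3.64 km
  → nearest: 1 (1.15 km)
Q2 at (-2.57, -2.24):
  1: 2.02 km
  2: 1.10 km
  3: 2.42 km
  4: 3.29 km
  5: 6.15 km
  → nearest: 2 (1.10 km)
Q3 at (1.30, 1.82):
  1: 4.33 km
  2: 4.94 km
  3: 4.01 km
  4: 2.34 km
  5: 1.67 km
  → nearest: 5 (1.67 km)
Q4 at (-2.62, 3.22):
  1: 5.71 km
  2: 4.36 km
  3: 3.06 km
  4: 3.59 km
  5: 5.81 km
  → nearest: 3 (3.06 km)
Q5 at (-0.24, -0.57):
  1: 1.56 km
  2: 2.48 km
  3: 2.24 km
  4: 0.93 km
  5: 3.30 km
  → nearest: 4 (0.93 km)

Q1→1; Q2→2; Q3→5; Q4→3; Q5→4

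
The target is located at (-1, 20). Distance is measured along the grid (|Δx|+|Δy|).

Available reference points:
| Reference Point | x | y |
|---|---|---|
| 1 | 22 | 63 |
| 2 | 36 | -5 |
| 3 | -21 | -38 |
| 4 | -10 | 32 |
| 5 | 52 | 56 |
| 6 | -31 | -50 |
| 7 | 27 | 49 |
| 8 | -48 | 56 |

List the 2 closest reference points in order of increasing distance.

4, 7

Distances from (-1, 20):
1: 66
2: 62
3: 78
4: 21
5: 89
6: 100
7: 57
8: 83
Sorted: 4 (21) < 7 (57) < 2 (62) < 1 (66) < …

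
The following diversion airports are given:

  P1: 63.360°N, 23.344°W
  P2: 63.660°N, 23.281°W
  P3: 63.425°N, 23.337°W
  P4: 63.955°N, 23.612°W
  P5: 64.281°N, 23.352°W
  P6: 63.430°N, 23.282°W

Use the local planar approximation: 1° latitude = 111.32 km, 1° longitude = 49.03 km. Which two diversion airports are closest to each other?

P3 and P6

Pairwise distances:
P3–P6: 2.753 km
P1–P3: 7.244 km
P1–P6: 8.364 km
P2–P6: 25.604 km
P2–P3: 26.304 km
P1–P2: 33.539 km
P2–P4: 36.631 km
P4–P5: 38.464 km
P3–P4: 60.521 km
P4–P6: 60.641 km
P1–P4: 67.526 km
P2–P5: 69.217 km
P5–P6: 94.795 km
P3–P5: 95.293 km
P1–P5: 102.526 km
Closest pair: P3–P6 at 2.753 km.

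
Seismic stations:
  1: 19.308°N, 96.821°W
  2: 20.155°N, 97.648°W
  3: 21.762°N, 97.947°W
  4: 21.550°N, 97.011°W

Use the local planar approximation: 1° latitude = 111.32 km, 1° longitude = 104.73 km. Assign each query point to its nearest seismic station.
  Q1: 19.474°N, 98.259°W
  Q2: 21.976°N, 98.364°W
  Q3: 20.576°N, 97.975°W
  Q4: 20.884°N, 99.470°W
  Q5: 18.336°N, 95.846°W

Q1→2; Q2→3; Q3→2; Q4→3; Q5→1

Q1 at 19.474°N, 98.259°W:
  1: √((-0.166·111.32)² + (1.438·104.73)²) = √(341.47788 + 22680.88409) = 151.731 km
  2: √((0.681·111.32)² + (0.611·104.73)²) = √(5746.99235 + 4094.72394) = 99.205 km
  3: √((2.288·111.32)² + (0.312·104.73)²) = √(64872.17150 + 1067.70529) = 256.788 km
  4: √((2.076·111.32)² + (1.248·104.73)²) = √(53407.35790 + 17083.28467) = 265.501 km
  → nearest: 2 (99.205 km)
Q2 at 21.976°N, 98.364°W:
  1: √((-2.668·111.32)² + (1.543·104.73)²) = √(88210.04544 + 26114.03965) = 338.118 km
  2: √((-1.821·111.32)² + (0.716·104.73)²) = √(41092.85228 + 5623.00218) = 216.139 km
  3: √((-0.214·111.32)² + (0.417·104.73)²) = √(567.51055 + 1907.27940) = 49.747 km
  4: √((-0.426·111.32)² + (1.353·104.73)²) = √(2248.87643 + 20078.80215) = 149.424 km
  → nearest: 3 (49.747 km)
Q3 at 20.576°N, 97.975°W:
  1: √((-1.268·111.32)² + (1.154·104.73)²) = √(19924.38396 + 14606.75768) = 185.826 km
  2: √((-0.421·111.32)² + (0.327·104.73)²) = √(2196.39571 + 1172.83715) = 58.045 km
  3: √((1.186·111.32)² + (0.028·104.73)²) = √(17430.73793 + 8.59920) = 132.058 km
  4: √((0.974·111.32)² + (0.964·104.73)²) = √(11756.12808 + 10192.86506) = 148.152 km
  → nearest: 2 (58.045 km)
Q4 at 20.884°N, 99.470°W:
  1: √((-1.576·111.32)² + (2.649·104.73)²) = √(30779.30588 + 76967.27728) = 328.248 km
  2: √((-0.729·111.32)² + (1.822·104.73)²) = √(6585.69255 + 36411.53202) = 207.358 km
  3: √((0.878·111.32)² + (1.523·104.73)²) = √(9552.90430 + 25441.45902) = 187.068 km
  4: √((0.666·111.32)² + (2.459·104.73)²) = √(5496.60911 + 66322.25202) = 267.990 km
  → nearest: 3 (187.068 km)
Q5 at 18.336°N, 95.846°W:
  1: √((0.972·111.32)² + (-0.975·104.73)²) = √(11707.89787 + 10426.80949) = 148.777 km
  2: √((1.819·111.32)² + (-1.802·104.73)²) = √(41002.63748 + 35616.54435) = 276.802 km
  3: √((3.426·111.32)² + (-2.101·104.73)²) = √(145452.47401 + 48416.60262) = 440.306 km
  4: √((3.214·111.32)² + (-1.165·104.73)²) = √(128008.30299 + 14886.54991) = 378.014 km
  → nearest: 1 (148.777 km)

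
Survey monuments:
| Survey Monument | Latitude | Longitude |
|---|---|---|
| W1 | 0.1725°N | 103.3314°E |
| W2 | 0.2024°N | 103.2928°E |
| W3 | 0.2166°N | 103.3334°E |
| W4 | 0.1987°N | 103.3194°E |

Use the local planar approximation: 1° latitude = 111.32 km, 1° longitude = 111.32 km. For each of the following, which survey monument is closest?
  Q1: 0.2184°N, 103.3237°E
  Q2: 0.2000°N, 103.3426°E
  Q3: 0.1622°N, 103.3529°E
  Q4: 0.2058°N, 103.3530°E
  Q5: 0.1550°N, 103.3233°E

Q1 at 0.2184°N, 103.3237°E:
  W1: 5.1810 km
  W2: 3.8736 km
  W3: 1.0982 km
  W4: 2.2446 km
  → nearest: W3 (1.0982 km)
Q2 at 0.2000°N, 103.3426°E:
  W1: 3.3055 km
  W2: 5.5502 km
  W3: 2.1127 km
  W4: 2.5867 km
  → nearest: W3 (2.1127 km)
Q3 at 0.1622°N, 103.3529°E:
  W1: 2.6539 km
  W2: 8.0490 km
  W3: 6.4331 km
  W4: 5.5151 km
  → nearest: W1 (2.6539 km)
Q4 at 0.2058°N, 103.3530°E:
  W1: 4.4185 km
  W2: 6.7121 km
  W3: 2.4912 km
  W4: 3.8229 km
  → nearest: W3 (2.4912 km)
Q5 at 0.1550°N, 103.3233°E:
  W1: 2.1467 km
  W2: 6.2745 km
  W3: 6.9489 km
  W4: 4.8840 km
  → nearest: W1 (2.1467 km)

Q1→W3; Q2→W3; Q3→W1; Q4→W3; Q5→W1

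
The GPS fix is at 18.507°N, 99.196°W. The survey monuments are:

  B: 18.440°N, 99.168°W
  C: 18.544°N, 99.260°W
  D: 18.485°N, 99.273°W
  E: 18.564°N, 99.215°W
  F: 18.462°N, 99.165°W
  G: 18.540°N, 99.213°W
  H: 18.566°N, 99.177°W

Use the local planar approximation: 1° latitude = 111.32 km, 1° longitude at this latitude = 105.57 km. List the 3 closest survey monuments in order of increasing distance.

Distances from 18.507°N, 99.196°W:
B: √((-0.067·111.32)² + (0.028·105.57)²) = √(55.62833 + 8.73770) = 8.023 km
C: √((0.037·111.32)² + (-0.064·105.57)²) = √(16.96484 + 45.65002) = 7.913 km
D: √((-0.022·111.32)² + (-0.077·105.57)²) = √(5.99780 + 66.07885) = 8.490 km
E: √((0.057·111.32)² + (-0.019·105.57)²) = √(40.26207 + 4.02335) = 6.655 km
F: √((-0.045·111.32)² + (0.031·105.57)²) = √(25.09409 + 10.71037) = 5.984 km
G: √((0.033·111.32)² + (-0.017·105.57)²) = √(13.49504 + 3.22091) = 4.089 km
H: √((0.059·111.32)² + (0.019·105.57)²) = √(43.13705 + 4.02335) = 6.867 km
Sorted: G (4.089 km) < F (5.984 km) < E (6.655 km) < H (6.867 km) < C (7.913 km) < …

G, F, E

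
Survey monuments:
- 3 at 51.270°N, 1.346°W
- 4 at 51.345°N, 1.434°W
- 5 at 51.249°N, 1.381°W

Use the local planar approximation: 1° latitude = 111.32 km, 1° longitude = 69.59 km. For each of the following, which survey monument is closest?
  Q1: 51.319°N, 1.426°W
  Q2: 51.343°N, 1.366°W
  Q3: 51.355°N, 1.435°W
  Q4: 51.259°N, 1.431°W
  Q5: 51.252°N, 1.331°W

Q1 at 51.319°N, 1.426°W:
  3: 7.794 km
  4: 2.947 km
  5: 8.398 km
  → nearest: 4 (2.947 km)
Q2 at 51.343°N, 1.366°W:
  3: 8.245 km
  4: 4.737 km
  5: 10.516 km
  → nearest: 4 (4.737 km)
Q3 at 51.355°N, 1.435°W:
  3: 11.309 km
  4: 1.115 km
  5: 12.384 km
  → nearest: 4 (1.115 km)
Q4 at 51.259°N, 1.431°W:
  3: 6.041 km
  4: 9.576 km
  5: 3.653 km
  → nearest: 5 (3.653 km)
Q5 at 51.252°N, 1.331°W:
  3: 2.259 km
  4: 12.592 km
  5: 3.495 km
  → nearest: 3 (2.259 km)

Q1→4; Q2→4; Q3→4; Q4→5; Q5→3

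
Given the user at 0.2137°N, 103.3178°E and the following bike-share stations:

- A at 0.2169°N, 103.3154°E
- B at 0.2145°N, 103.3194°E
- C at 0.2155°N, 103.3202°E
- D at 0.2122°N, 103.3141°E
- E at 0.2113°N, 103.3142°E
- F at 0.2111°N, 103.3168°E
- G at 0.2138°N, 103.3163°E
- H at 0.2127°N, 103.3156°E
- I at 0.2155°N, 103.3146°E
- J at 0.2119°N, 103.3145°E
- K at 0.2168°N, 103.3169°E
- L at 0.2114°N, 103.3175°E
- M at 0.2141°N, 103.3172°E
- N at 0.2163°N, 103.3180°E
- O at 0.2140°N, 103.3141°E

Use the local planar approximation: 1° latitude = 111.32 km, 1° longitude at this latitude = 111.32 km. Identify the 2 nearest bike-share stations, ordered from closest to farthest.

Distances from 0.2137°N, 103.3178°E:
A: 0.4453 km
B: 0.1991 km
C: 0.3340 km
D: 0.4444 km
E: 0.4816 km
F: 0.3101 km
G: 0.1674 km
H: 0.2690 km
I: 0.4087 km
J: 0.4185 km
K: 0.3593 km
L: 0.2582 km
M: 0.0803 km
N: 0.2903 km
O: 0.4132 km
Sorted: M (0.0803 km) < G (0.1674 km) < B (0.1991 km) < L (0.2582 km) < …

M, G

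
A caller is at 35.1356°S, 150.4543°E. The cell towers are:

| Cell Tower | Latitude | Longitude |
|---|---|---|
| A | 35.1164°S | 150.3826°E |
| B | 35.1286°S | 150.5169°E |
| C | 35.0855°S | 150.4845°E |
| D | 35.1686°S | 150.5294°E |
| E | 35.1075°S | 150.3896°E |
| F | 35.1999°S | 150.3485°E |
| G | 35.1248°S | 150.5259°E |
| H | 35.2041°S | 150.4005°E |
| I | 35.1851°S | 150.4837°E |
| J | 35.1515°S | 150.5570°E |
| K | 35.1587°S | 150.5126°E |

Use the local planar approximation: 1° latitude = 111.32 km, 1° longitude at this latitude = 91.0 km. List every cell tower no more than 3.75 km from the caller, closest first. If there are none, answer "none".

Distances from 35.1356°S, 150.4543°E:
A: √((0.0192·111.32)² + (-0.0717·91.0)²) = √(4.568239 + 42.571710) = 6.8659 km
B: √((0.0070·111.32)² + (0.0626·91.0)²) = √(0.607215 + 32.451252) = 5.7496 km
C: √((0.0501·111.32)² + (0.0302·91.0)²) = √(31.104401 + 7.552603) = 6.2175 km
D: √((-0.0330·111.32)² + (0.0751·91.0)²) = √(13.495043 + 46.704923) = 7.7589 km
E: √((0.0281·111.32)² + (-0.0647·91.0)²) = √(9.784960 + 34.665011) = 6.6671 km
F: √((-0.0643·111.32)² + (-0.1058·91.0)²) = √(51.235189 + 92.694533) = 11.9971 km
G: √((0.0108·111.32)² + (0.0716·91.0)²) = √(1.445419 + 42.453043) = 6.6256 km
H: √((-0.0685·111.32)² + (-0.0538·91.0)²) = √(58.147030 + 23.968858) = 9.0618 km
I: √((-0.0495·111.32)² + (0.0294·91.0)²) = √(30.363847 + 7.157765) = 6.1255 km
J: √((-0.0159·111.32)² + (0.1027·91.0)²) = √(3.132858 + 87.342108) = 9.5118 km
K: √((-0.0231·111.32)² + (0.0583·91.0)²) = √(6.612571 + 28.146208) = 5.8957 km
Threshold 3.75 km: none within range.

none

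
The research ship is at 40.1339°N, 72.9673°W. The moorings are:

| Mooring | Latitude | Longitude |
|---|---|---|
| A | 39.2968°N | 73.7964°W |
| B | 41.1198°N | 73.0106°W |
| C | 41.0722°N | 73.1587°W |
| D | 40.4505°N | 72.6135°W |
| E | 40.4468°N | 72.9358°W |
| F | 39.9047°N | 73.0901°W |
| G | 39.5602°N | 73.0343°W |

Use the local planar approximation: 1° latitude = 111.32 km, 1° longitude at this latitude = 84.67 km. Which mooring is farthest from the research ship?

A

Distances from 40.1339°N, 72.9673°W:
A: √((-0.8371·111.32)² + (-0.8291·84.67)²) = √(8683.625378 + 4928.025539) = 116.6690 km
B: √((0.9859·111.32)² + (-0.0433·84.67)²) = √(12045.147666 + 13.441103) = 109.8116 km
C: √((0.9383·111.32)² + (-0.1914·84.67)²) = √(10910.127551 + 262.629185) = 105.7013 km
D: √((0.3166·111.32)² + (0.3538·84.67)²) = √(1242.133333 + 897.376674) = 46.2548 km
E: √((0.3129·111.32)² + (0.0315·84.67)²) = √(1213.270175 + 7.113449) = 34.9340 km
F: √((-0.2292·111.32)² + (-0.1228·84.67)²) = √(650.991956 + 108.107507) = 27.5518 km
G: √((-0.5737·111.32)² + (-0.0670·84.67)²) = √(4078.646771 + 32.181681) = 64.1157 km
Maximum: A at 116.6690 km.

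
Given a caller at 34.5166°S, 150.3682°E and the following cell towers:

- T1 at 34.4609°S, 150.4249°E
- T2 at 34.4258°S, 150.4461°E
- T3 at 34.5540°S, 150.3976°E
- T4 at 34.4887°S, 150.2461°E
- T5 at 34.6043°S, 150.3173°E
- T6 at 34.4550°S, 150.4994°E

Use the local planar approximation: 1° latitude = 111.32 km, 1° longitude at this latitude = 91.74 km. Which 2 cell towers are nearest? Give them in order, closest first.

T3, T1

Distances from 34.5166°S, 150.3682°E:
T1: √((0.0557·111.32)² + (0.0567·91.74)²) = √(38.446498 + 27.057246) = 8.0934 km
T2: √((0.0908·111.32)² + (0.0779·91.74)²) = √(102.168753 + 51.073120) = 12.3791 km
T3: √((-0.0374·111.32)² + (0.0294·91.74)²) = √(17.333633 + 7.274650) = 4.9607 km
T4: √((0.0279·111.32)² + (-0.1221·91.74)²) = √(9.646168 + 125.472572) = 11.6241 km
T5: √((-0.0877·111.32)² + (-0.0509·91.74)²) = √(95.311561 + 21.804847) = 10.8220 km
T6: √((0.0616·111.32)² + (0.1312·91.74)²) = √(47.022728 + 144.872229) = 13.8526 km
Sorted: T3 (4.9607 km) < T1 (8.0934 km) < T5 (10.8220 km) < T4 (11.6241 km) < …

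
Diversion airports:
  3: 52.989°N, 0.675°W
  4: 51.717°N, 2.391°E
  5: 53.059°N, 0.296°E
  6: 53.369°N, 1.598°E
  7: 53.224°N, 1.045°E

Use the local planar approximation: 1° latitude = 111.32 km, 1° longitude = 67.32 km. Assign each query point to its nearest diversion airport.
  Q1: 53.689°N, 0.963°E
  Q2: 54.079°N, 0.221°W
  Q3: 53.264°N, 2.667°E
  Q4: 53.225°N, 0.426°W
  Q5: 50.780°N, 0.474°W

Q1 at 53.689°N, 0.963°E:
  3: √((-0.700·111.32)² + (-1.638·67.32)²) = √(6072.14978 + 12159.50819) = 135.025 km
  4: √((-1.972·111.32)² + (1.428·67.32)²) = √(48190.36509 + 9241.54600) = 239.650 km
  5: √((-0.630·111.32)² + (-0.667·67.32)²) = √(4918.44132 + 2016.22912) = 83.275 km
  6: √((-0.320·111.32)² + (0.635·67.32)²) = √(1268.95538 + 1827.40860) = 55.645 km
  7: √((-0.465·111.32)² + (0.082·67.32)²) = √(2679.49099 + 30.47305) = 52.057 km
  → nearest: 7 (52.057 km)
Q2 at 54.079°N, 0.221°W:
  3: √((-1.090·111.32)² + (-0.454·67.32)²) = √(14723.10439 + 934.11408) = 125.129 km
  4: √((-2.362·111.32)² + (2.612·67.32)²) = √(69136.30770 + 30919.64933) = 316.316 km
  5: √((-1.020·111.32)² + (0.517·67.32)²) = √(12892.78495 + 1211.34904) = 118.761 km
  6: √((-0.710·111.32)² + (1.819·67.32)²) = √(6246.87898 + 14995.24662) = 145.747 km
  7: √((-0.855·111.32)² + (1.266·67.32)²) = √(9058.96590 + 7263.66198) = 127.760 km
  → nearest: 5 (118.761 km)
Q3 at 53.264°N, 2.667°E:
  3: √((-0.275·111.32)² + (-3.342·67.32)²) = √(937.15577 + 50617.54827) = 227.057 km
  4: √((-1.547·111.32)² + (-0.276·67.32)²) = √(29656.98672 + 345.22829) = 173.211 km
  5: √((-0.205·111.32)² + (-2.371·67.32)²) = √(520.77978 + 25477.17807) = 161.239 km
  6: √((0.105·111.32)² + (-1.069·67.32)²) = √(136.62337 + 5178.97274) = 72.908 km
  7: √((-0.040·111.32)² + (-1.622·67.32)²) = √(19.82743 + 11923.11998) = 109.284 km
  → nearest: 6 (72.908 km)
Q4 at 53.225°N, 0.426°W:
  3: √((-0.236·111.32)² + (-0.249·67.32)²) = √(690.19276 + 280.98744) = 31.164 km
  4: √((-1.508·111.32)² + (2.817·67.32)²) = √(28180.52491 + 35963.49648) = 253.267 km
  5: √((-0.166·111.32)² + (0.722·67.32)²) = √(341.47788 + 2362.44991) = 51.999 km
  6: √((0.144·111.32)² + (2.024·67.32)²) = √(256.96346 + 18565.61033) = 137.195 km
  7: √((-0.001·111.32)² + (1.471·67.32)²) = √(0.01239 + 9806.48933) = 99.028 km
  → nearest: 3 (31.164 km)
Q5 at 50.780°N, 0.474°W:
  3: √((2.209·111.32)² + (-0.201·67.32)²) = √(60469.70182 + 183.09662) = 246.278 km
  4: √((0.937·111.32)² + (2.865·67.32)²) = √(10879.91687 + 37199.53124) = 219.270 km
  5: √((2.279·111.32)² + (0.770·67.32)²) = √(64362.81727 + 2687.01236) = 258.940 km
  6: √((2.589·111.32)² + (2.072·67.32)²) = √(83063.55153 + 19456.63433) = 320.188 km
  7: √((2.444·111.32)² + (1.519·67.32)²) = √(74019.95189 + 10456.91944) = 290.649 km
  → nearest: 4 (219.270 km)

Q1→7; Q2→5; Q3→6; Q4→3; Q5→4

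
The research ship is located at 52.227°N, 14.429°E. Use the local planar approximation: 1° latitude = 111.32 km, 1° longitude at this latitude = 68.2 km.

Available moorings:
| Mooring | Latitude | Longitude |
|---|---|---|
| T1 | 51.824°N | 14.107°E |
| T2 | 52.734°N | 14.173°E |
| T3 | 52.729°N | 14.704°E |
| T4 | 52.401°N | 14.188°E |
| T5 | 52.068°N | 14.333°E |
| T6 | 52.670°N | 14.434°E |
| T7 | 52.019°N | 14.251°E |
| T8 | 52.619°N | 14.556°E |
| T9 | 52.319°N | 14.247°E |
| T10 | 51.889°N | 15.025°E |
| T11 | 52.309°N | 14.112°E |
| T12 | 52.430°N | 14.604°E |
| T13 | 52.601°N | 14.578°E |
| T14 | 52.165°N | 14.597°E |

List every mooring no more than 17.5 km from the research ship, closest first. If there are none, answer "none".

T14, T9

Distances from 52.227°N, 14.429°E:
T1: √((-0.403·111.32)² + (-0.322·68.2)²) = √(2012.59546 + 482.25917) = 49.949 km
T2: √((0.507·111.32)² + (-0.256·68.2)²) = √(3185.38781 + 304.82366) = 59.078 km
T3: √((0.502·111.32)² + (0.275·68.2)²) = √(3122.86945 + 351.75003) = 58.946 km
T4: √((0.174·111.32)² + (-0.241·68.2)²) = √(375.18450 + 270.14867) = 25.403 km
T5: √((-0.159·111.32)² + (-0.096·68.2)²) = √(313.28575 + 42.86583) = 18.872 km
T6: √((0.443·111.32)² + (0.005·68.2)²) = √(2431.94555 + 0.11628) = 49.316 km
T7: √((-0.208·111.32)² + (-0.178·68.2)²) = √(536.13365 + 147.36989) = 26.144 km
T8: √((0.392·111.32)² + (0.127·68.2)²) = √(1904.22617 + 75.01985) = 44.489 km
T9: √((0.092·111.32)² + (-0.182·68.2)²) = √(104.88709 + 154.06767) = 16.092 km
T10: √((-0.338·111.32)² + (0.596·68.2)²) = √(1415.72792 + 1652.19487) = 55.389 km
T11: √((0.082·111.32)² + (-0.317·68.2)²) = √(83.32477 + 467.39846) = 23.467 km
T12: √((0.203·111.32)² + (0.175·68.2)²) = √(510.66780 + 142.44422) = 25.556 km
T13: √((0.374·111.32)² + (0.149·68.2)²) = √(1733.36331 + 103.26218) = 42.856 km
T14: √((-0.062·111.32)² + (0.168·68.2)²) = √(47.63540 + 131.27660) = 13.376 km
Threshold 17.5 km: T14 (13.376 km), T9 (16.092 km) are within range.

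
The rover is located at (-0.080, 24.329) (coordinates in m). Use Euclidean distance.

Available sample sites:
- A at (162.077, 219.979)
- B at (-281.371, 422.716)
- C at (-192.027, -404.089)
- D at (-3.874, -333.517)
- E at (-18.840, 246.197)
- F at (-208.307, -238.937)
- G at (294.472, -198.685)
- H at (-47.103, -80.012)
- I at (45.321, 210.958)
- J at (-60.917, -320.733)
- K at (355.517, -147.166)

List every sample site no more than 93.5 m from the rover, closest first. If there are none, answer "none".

none

Distances from (-0.080, 24.329):
A: √((162.157)² + (195.650)²) = √(26294.89265 + 38278.92250) = 254.114 m
B: √((-281.291)² + (398.387)²) = √(79124.62668 + 158712.20177) = 487.685 m
C: √((-191.947)² + (-428.418)²) = √(36843.65081 + 183541.98272) = 469.452 m
D: √((-3.794)² + (-357.846)²) = √(14.39444 + 128053.75972) = 357.866 m
E: √((-18.760)² + (221.868)²) = √(351.93760 + 49225.40942) = 222.660 m
F: √((-208.227)² + (-263.266)²) = √(43358.48353 + 69308.98676) = 335.660 m
G: √((294.552)² + (-223.014)²) = √(86760.88070 + 49735.24420) = 369.454 m
H: √((-47.023)² + (-104.341)²) = √(2211.16253 + 10887.04428) = 114.447 m
I: √((45.401)² + (186.629)²) = √(2061.25080 + 34830.38364) = 192.072 m
J: √((-60.837)² + (-345.062)²) = √(3701.14057 + 119067.78384) = 350.384 m
K: √((355.597)² + (-171.495)²) = √(126449.22641 + 29410.53503) = 394.791 m
Threshold 93.5 m: none within range.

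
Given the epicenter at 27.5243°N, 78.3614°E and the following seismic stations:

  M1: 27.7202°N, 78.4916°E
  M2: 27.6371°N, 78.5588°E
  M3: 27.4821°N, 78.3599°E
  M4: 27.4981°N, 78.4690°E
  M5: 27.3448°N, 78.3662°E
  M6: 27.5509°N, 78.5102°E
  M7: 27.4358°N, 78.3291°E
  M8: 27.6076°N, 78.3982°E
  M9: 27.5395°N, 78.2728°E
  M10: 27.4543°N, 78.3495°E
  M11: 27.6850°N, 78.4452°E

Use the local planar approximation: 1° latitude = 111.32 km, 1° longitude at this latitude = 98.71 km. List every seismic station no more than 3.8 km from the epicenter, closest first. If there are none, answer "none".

Distances from 27.5243°N, 78.3614°E:
M1: 25.3130 km
M2: 23.1809 km
M3: 4.7000 km
M4: 11.0144 km
M5: 19.9876 km
M6: 14.9836 km
M7: 10.3549 km
M8: 9.9591 km
M9: 8.9079 km
M10: 7.8804 km
M11: 19.7090 km
Threshold 3.8 km: none within range.

none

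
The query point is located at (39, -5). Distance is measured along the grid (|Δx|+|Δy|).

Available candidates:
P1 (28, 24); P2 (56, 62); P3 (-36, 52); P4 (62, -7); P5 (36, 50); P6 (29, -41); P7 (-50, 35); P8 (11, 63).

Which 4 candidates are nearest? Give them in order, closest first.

Distances from (39, -5):
P1: |-11| + |29| = 11 + 29 = 40
P2: |17| + |67| = 17 + 67 = 84
P3: |-75| + |57| = 75 + 57 = 132
P4: |23| + |-2| = 23 + 2 = 25
P5: |-3| + |55| = 3 + 55 = 58
P6: |-10| + |-36| = 10 + 36 = 46
P7: |-89| + |40| = 89 + 40 = 129
P8: |-28| + |68| = 28 + 68 = 96
Sorted: P4 (25) < P1 (40) < P6 (46) < P5 (58) < P2 (84) < P8 (96) < …

P4, P1, P6, P5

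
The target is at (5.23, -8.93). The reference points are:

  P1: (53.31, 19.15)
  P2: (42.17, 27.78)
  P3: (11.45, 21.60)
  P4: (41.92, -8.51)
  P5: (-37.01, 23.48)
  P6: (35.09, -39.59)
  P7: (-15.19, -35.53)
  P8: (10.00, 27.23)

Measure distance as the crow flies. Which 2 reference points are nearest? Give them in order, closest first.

Distances from (5.23, -8.93):
P1: 55.68
P2: 52.08
P3: 31.16
P4: 36.69
P5: 53.24
P6: 42.80
P7: 33.53
P8: 36.47
Sorted: P3 (31.16) < P7 (33.53) < P8 (36.47) < P4 (36.69) < …

P3, P7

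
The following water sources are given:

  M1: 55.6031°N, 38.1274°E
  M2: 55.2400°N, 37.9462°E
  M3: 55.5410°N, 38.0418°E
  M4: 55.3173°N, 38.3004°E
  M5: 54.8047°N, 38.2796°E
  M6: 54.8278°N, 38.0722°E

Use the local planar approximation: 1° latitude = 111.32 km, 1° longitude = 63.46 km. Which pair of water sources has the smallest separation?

M1 and M3

Pairwise distances:
M1–M2: 42.0241 km
M1–M3: 8.7919 km
M1–M4: 33.6562 km
M1–M5: 89.4012 km
M1–M6: 86.3775 km
M2–M3: 34.0521 km
M2–M4: 24.0684 km
M2–M5: 52.8751 km
M2–M6: 46.5776 km
M3–M4: 29.8234 km
M3–M5: 83.3425 km
M3–M6: 79.4169 km
M4–M5: 57.0779 km
M4–M6: 56.3826 km
M5–M6: 13.4105 km
Closest pair: M1–M3 at 8.7919 km.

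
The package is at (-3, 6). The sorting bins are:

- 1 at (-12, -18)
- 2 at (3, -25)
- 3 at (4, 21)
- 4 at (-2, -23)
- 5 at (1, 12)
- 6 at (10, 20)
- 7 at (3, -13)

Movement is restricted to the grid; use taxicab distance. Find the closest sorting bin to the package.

5

Distances from (-3, 6):
1: 33
2: 37
3: 22
4: 30
5: 10
6: 27
7: 25
Minimum: 5 at 10.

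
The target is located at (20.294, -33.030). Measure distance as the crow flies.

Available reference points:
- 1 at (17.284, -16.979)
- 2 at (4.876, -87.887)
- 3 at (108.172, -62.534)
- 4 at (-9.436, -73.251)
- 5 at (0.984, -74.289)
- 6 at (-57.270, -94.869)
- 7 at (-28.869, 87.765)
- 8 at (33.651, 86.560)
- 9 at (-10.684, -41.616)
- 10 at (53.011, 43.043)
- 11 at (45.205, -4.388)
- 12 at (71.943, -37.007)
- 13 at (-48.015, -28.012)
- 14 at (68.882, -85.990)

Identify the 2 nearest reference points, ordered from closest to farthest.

Distances from (20.294, -33.030):
1: 16.331
2: 56.982
3: 92.699
4: 50.016
5: 45.554
6: 99.198
7: 130.416
8: 120.334
9: 32.146
10: 82.810
11: 37.959
12: 51.802
13: 68.493
14: 71.872
Sorted: 1 (16.331) < 9 (32.146) < 11 (37.959) < 5 (45.554) < …

1, 9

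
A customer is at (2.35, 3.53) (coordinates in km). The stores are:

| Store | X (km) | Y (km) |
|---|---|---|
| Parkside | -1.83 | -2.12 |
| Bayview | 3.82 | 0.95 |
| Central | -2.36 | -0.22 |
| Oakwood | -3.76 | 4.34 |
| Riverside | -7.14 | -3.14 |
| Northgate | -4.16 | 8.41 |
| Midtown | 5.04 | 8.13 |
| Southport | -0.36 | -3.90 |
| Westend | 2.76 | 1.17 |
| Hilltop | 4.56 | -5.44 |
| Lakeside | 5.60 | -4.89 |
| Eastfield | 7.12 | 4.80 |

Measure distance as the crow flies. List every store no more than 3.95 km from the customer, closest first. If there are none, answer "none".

Distances from (2.35, 3.53):
Parkside: 7.03 km
Bayview: 2.97 km
Central: 6.02 km
Oakwood: 6.16 km
Riverside: 11.60 km
Northgate: 8.14 km
Midtown: 5.33 km
Southport: 7.91 km
Westend: 2.40 km
Hilltop: 9.24 km
Lakeside: 9.03 km
Eastfield: 4.94 km
Threshold 3.95 km: Westend (2.40 km), Bayview (2.97 km) are within range.

Westend, Bayview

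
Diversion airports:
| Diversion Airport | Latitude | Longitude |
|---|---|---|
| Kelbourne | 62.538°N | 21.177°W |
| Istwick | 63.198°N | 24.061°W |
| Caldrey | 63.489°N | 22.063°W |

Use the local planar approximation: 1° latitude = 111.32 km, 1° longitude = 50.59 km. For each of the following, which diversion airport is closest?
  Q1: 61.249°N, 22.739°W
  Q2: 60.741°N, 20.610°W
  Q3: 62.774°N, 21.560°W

Q1 at 61.249°N, 22.739°W:
  Kelbourne: 163.812 km
  Istwick: 227.037 km
  Caldrey: 251.691 km
  → nearest: Kelbourne (163.812 km)
Q2 at 60.741°N, 20.610°W:
  Kelbourne: 202.088 km
  Istwick: 324.484 km
  Caldrey: 314.615 km
  → nearest: Kelbourne (202.088 km)
Q3 at 62.774°N, 21.560°W:
  Kelbourne: 32.644 km
  Istwick: 135.043 km
  Caldrey: 83.563 km
  → nearest: Kelbourne (32.644 km)

Q1→Kelbourne; Q2→Kelbourne; Q3→Kelbourne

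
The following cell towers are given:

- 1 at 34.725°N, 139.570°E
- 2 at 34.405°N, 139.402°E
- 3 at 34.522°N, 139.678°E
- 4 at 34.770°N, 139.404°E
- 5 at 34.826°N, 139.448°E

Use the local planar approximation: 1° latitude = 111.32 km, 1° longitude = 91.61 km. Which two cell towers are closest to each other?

4 and 5

Pairwise distances:
1–2: √((-0.320·111.32)² + (-0.168·91.61)²) = √(1268.95538 + 236.86687) = 38.805 km
1–3: √((-0.203·111.32)² + (0.108·91.61)²) = √(510.66780 + 97.88886) = 24.669 km
1–4: √((0.045·111.32)² + (-0.166·91.61)²) = √(25.09409 + 231.26076) = 16.011 km
1–5: √((0.101·111.32)² + (-0.122·91.61)²) = √(126.41224 + 124.91236) = 15.853 km
2–3: √((0.117·111.32)² + (0.276·91.61)²) = √(169.63604 + 639.29886) = 28.442 km
2–4: √((0.365·111.32)² + (0.002·91.61)²) = √(1650.94317 + 0.03357) = 40.632 km
2–5: √((0.421·111.32)² + (0.046·91.61)²) = √(2196.39571 + 17.75830) = 47.055 km
3–4: √((0.248·111.32)² + (-0.274·91.61)²) = √(762.16633 + 630.06723) = 37.313 km
3–5: √((0.304·111.32)² + (-0.230·91.61)²) = √(1145.23223 + 443.95754) = 39.865 km
4–5: √((0.056·111.32)² + (0.044·91.61)²) = √(38.86176 + 16.24767) = 7.424 km
Closest pair: 4–5 at 7.424 km.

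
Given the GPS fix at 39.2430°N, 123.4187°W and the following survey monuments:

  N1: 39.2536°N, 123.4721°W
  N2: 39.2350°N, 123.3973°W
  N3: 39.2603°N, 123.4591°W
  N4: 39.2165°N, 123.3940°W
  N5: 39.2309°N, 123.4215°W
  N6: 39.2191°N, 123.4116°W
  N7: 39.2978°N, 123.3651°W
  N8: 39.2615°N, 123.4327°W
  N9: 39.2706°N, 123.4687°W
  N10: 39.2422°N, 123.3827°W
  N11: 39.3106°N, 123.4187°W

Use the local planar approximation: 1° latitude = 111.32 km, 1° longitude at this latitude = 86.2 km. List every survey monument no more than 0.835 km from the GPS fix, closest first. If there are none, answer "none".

Distances from 39.2430°N, 123.4187°W:
N1: √((0.0106·111.32)² + (-0.0534·86.2)²) = √(1.392381 + 21.188345) = 4.7519 km
N2: √((-0.0080·111.32)² + (0.0214·86.2)²) = √(0.793097 + 3.402844) = 2.0484 km
N3: √((0.0173·111.32)² + (-0.0404·86.2)²) = √(3.708844 + 12.127667) = 3.9795 km
N4: √((-0.0265·111.32)² + (0.0247·86.2)²) = √(8.702382 + 4.533237) = 3.6381 km
N5: √((-0.0121·111.32)² + (-0.0028·86.2)²) = √(1.814334 + 0.058255) = 1.3684 km
N6: √((-0.0239·111.32)² + (0.0071·86.2)²) = √(7.078516 + 0.374568) = 2.7300 km
N7: √((0.0548·111.32)² + (0.0536·86.2)²) = √(37.214099 + 21.347357) = 7.6525 km
N8: √((0.0185·111.32)² + (-0.0140·86.2)²) = √(4.241211 + 1.456366) = 2.3870 km
N9: √((0.0276·111.32)² + (-0.0500·86.2)²) = √(9.439838 + 18.576100) = 5.2930 km
N10: √((-0.0008·111.32)² + (0.0360·86.2)²) = √(0.007931 + 9.629850) = 3.1045 km
N11: √((0.0676·111.32)² + (0.0000·86.2)²) = √(56.629117 + 0.000000) = 7.5252 km
Threshold 0.835 km: none within range.

none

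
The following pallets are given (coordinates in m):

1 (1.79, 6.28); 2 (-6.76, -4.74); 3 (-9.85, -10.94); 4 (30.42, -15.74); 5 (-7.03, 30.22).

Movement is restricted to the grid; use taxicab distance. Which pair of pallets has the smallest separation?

2 and 3

Pairwise distances:
1–2: 19.57 m
1–3: 28.86 m
1–4: 50.65 m
1–5: 32.76 m
2–3: 9.29 m
2–4: 48.18 m
2–5: 35.23 m
3–4: 45.07 m
3–5: 43.98 m
4–5: 83.41 m
Closest pair: 2–3 at 9.29 m.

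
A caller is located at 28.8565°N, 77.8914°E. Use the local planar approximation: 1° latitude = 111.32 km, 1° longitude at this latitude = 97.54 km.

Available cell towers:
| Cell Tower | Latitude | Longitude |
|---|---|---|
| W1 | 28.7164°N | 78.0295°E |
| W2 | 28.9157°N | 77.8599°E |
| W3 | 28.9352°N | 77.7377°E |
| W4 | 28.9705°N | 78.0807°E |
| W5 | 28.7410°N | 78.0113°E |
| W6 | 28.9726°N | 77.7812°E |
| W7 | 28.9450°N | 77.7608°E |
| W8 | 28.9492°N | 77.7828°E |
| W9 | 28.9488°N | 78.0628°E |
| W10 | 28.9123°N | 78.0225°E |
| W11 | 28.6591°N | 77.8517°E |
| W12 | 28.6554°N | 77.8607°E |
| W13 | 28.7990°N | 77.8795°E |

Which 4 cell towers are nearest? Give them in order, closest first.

Distances from 28.8565°N, 77.8914°E:
W1: √((-0.1401·111.32)² + (0.1381·97.54)²) = √(243.233095 + 181.448282) = 20.6078 km
W2: √((0.0592·111.32)² + (-0.0315·97.54)²) = √(43.429998 + 9.440318) = 7.2712 km
W3: √((0.0787·111.32)² + (-0.1537·97.54)²) = √(76.753088 + 224.757006) = 17.3640 km
W4: √((0.1140·111.32)² + (0.1893·97.54)²) = √(161.048283 + 340.931187) = 22.4049 km
W5: √((-0.1155·111.32)² + (0.1199·97.54)²) = √(165.314278 + 136.774101) = 17.3807 km
W6: √((0.1161·111.32)² + (-0.1102·97.54)²) = √(167.036290 + 115.539023) = 16.8100 km
W7: √((0.0885·111.32)² + (-0.1306·97.54)²) = √(97.058357 + 162.275089) = 16.1038 km
W8: √((0.0927·111.32)² + (-0.1086·97.54)²) = √(106.489273 + 112.208344) = 14.7884 km
W9: √((0.0923·111.32)² + (0.1714·97.54)²) = √(105.572255 + 279.503427) = 19.6233 km
W10: √((0.0558·111.32)² + (0.1311·97.54)²) = √(38.584670 + 163.520003) = 14.2164 km
W11: √((-0.1974·111.32)² + (-0.0397·97.54)²) = √(482.881639 + 14.995002) = 22.3131 km
W12: √((-0.2011·111.32)² + (-0.0307·97.54)²) = √(501.153233 + 8.966898) = 22.5858 km
W13: √((-0.0575·111.32)² + (-0.0119·97.54)²) = √(40.971521 + 1.347285) = 6.5053 km
Sorted: W13 (6.5053 km) < W2 (7.2712 km) < W10 (14.2164 km) < W8 (14.7884 km) < W7 (16.1038 km) < W6 (16.8100 km) < …

W13, W2, W10, W8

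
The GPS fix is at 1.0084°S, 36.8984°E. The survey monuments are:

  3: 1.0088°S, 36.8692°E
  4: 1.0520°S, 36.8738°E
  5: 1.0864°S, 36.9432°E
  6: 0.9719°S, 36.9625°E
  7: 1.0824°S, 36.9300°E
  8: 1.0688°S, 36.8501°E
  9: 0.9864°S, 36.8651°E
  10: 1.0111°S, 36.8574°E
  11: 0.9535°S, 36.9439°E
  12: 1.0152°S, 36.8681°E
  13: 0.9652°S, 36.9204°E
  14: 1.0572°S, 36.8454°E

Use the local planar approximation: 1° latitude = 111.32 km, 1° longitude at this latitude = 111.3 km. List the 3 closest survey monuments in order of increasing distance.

3, 12, 9

Distances from 1.0084°S, 36.8984°E:
3: 3.2503 km
4: 5.5726 km
5: 10.0128 km
6: 8.2102 km
7: 8.9571 km
8: 8.6086 km
9: 4.4423 km
10: 4.5732 km
11: 7.9370 km
12: 3.4563 km
13: 5.3965 km
14: 8.0192 km
Sorted: 3 (3.2503 km) < 12 (3.4563 km) < 9 (4.4423 km) < 10 (4.5732 km) < 13 (5.3965 km) < …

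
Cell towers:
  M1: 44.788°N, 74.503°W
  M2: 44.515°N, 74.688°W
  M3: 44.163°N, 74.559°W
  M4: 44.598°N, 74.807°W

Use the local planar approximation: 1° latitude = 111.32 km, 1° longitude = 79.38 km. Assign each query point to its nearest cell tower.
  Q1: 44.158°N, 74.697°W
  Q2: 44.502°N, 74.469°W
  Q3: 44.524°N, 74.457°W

Q1 at 44.158°N, 74.697°W:
  M1: √((0.630·111.32)² + (0.194·79.38)²) = √(4918.44132 + 237.15138) = 71.802 km
  M2: √((0.357·111.32)² + (0.009·79.38)²) = √(1579.36616 + 0.51040) = 39.748 km
  M3: √((0.005·111.32)² + (0.138·79.38)²) = √(0.30980 + 119.99976) = 10.969 km
  M4: √((0.440·111.32)² + (-0.110·79.38)²) = √(2399.11877 + 76.24433) = 49.753 km
  → nearest: M3 (10.969 km)
Q2 at 44.502°N, 74.469°W:
  M1: √((0.286·111.32)² + (-0.034·79.38)²) = √(1013.62768 + 7.28417) = 31.952 km
  M2: √((0.013·111.32)² + (-0.219·79.38)²) = √(2.09427 + 302.21111) = 17.444 km
  M3: √((-0.339·111.32)² + (-0.090·79.38)²) = √(1424.11740 + 51.03959) = 38.408 km
  M4: √((0.096·111.32)² + (-0.338·79.38)²) = √(114.20598 + 719.87251) = 28.880 km
  → nearest: M2 (17.444 km)
Q3 at 44.524°N, 74.457°W:
  M1: √((0.264·111.32)² + (-0.046·79.38)²) = √(863.68276 + 13.33331) = 29.614 km
  M2: √((-0.009·111.32)² + (-0.231·79.38)²) = √(1.00376 + 336.23750) = 18.364 km
  M3: √((-0.361·111.32)² + (-0.102·79.38)²) = √(1614.95639 + 65.55752) = 40.994 km
  M4: √((0.074·111.32)² + (-0.350·79.38)²) = √(67.85937 + 771.89509) = 28.979 km
  → nearest: M2 (18.364 km)

Q1→M3; Q2→M2; Q3→M2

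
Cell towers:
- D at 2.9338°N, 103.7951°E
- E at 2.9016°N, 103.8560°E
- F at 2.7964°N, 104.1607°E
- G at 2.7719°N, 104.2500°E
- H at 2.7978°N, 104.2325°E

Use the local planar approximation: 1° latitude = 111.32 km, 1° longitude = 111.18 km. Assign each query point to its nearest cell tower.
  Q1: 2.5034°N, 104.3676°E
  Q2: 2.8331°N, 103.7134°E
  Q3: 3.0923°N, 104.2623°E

Q1 at 2.5034°N, 104.3676°E:
  D: 79.6678 km
  E: 72.1127 km
  F: 39.9124 km
  G: 32.6240 km
  H: 36.0508 km
  → nearest: G (32.6240 km)
Q2 at 2.8331°N, 103.7134°E:
  D: 14.4281 km
  E: 17.5927 km
  F: 49.8983 km
  G: 60.0469 km
  H: 57.8472 km
  → nearest: D (14.4281 km)
Q3 at 3.0923°N, 104.2623°E:
  D: 54.8582 km
  E: 49.9120 km
  F: 34.8226 km
  G: 35.6931 km
  H: 32.9507 km
  → nearest: H (32.9507 km)

Q1→G; Q2→D; Q3→H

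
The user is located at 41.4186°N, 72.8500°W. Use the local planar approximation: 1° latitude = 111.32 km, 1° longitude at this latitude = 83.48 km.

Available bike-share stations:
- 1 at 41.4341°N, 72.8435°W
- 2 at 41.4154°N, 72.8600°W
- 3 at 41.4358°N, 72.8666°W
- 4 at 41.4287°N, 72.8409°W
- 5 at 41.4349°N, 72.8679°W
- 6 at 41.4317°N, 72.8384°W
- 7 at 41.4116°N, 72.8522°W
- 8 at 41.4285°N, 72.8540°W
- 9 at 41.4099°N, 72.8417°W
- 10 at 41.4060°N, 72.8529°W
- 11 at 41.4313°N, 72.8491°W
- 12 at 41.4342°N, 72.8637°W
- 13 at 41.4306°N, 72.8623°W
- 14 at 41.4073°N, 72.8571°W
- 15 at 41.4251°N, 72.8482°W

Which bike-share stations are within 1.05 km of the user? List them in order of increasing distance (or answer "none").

15, 7, 2

Distances from 41.4186°N, 72.8500°W:
1: 1.8088 km
2: 0.9076 km
3: 2.3636 km
4: 1.3569 km
5: 2.3506 km
6: 1.7505 km
7: 0.8006 km
8: 1.1515 km
9: 1.1908 km
10: 1.4234 km
11: 1.4158 km
12: 2.0794 km
13: 1.6849 km
14: 1.3906 km
15: 0.7390 km
Threshold 1.05 km: 15 (0.7390 km), 7 (0.8006 km), 2 (0.9076 km) are within range.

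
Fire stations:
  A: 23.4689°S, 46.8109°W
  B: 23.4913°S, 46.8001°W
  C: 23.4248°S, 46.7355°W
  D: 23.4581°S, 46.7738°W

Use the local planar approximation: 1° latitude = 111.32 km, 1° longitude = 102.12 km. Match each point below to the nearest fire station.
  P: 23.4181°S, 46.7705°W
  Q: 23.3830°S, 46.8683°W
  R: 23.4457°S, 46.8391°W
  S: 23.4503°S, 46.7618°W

P at 23.4181°S, 46.7705°W:
  A: 7.0000 km
  B: 8.6912 km
  C: 3.6512 km
  D: 4.4655 km
  → nearest: C (3.6512 km)
Q at 23.3830°S, 46.8683°W:
  A: 11.2160 km
  B: 13.9231 km
  C: 14.3376 km
  D: 12.7680 km
  → nearest: A (11.2160 km)
R at 23.4457°S, 46.8391°W:
  A: 3.8682 km
  B: 6.4521 km
  C: 10.8324 km
  D: 6.8098 km
  → nearest: A (3.8682 km)
S at 23.4503°S, 46.7618°W:
  A: 5.4248 km
  B: 6.0107 km
  C: 3.9078 km
  D: 1.5019 km
  → nearest: D (1.5019 km)

P→C; Q→A; R→A; S→D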